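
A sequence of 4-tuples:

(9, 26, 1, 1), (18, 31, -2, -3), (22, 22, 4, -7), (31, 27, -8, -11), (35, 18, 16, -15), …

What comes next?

First value: 9, 18, 22, 31, 35 → 44 (alternating steps +9, +4, +9, +4, …).
Second value: alternating steps +5, −9, +5, −9, …, so 26, 31, 22, 27, 18 → 23.
Third value goes 1, -2, 4, -8, 16 → -32 (×(-2) each step).
Fourth value: −4 each step; 1, -3, -7, -11, -15 → -19.
Combining the parts gives (44, 23, -32, -19).

(44, 23, -32, -19)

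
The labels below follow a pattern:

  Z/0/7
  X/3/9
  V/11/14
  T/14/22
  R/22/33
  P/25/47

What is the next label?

For the letter, letters move back 2 places in the alphabet: Z, X, V, T, R, P → N.
For the second component, alternating steps +3, +8, +3, +8, …: 0, 3, 11, 14, 22, 25 → 33.
Third component: 7, 9, 14, 22, 33, 47 → 64 (differences are 2, 5, 8, … (increasing by 3 each time)).
Combining the parts gives N/33/64.

N/33/64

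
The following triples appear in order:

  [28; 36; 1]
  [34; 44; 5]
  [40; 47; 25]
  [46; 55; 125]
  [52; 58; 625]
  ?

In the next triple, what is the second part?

Second part: alternating steps +8, +3, +8, +3, …, so 36, 44, 47, 55, 58 → 66.

66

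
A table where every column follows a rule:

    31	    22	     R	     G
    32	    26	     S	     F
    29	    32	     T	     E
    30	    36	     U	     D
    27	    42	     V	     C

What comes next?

28  46  W  B

First component goes 31, 32, 29, 30, 27 → 28 (alternating steps +1, −3, +1, −3, …).
Second component: 22, 26, 32, 36, 42 → 46 (alternating steps +4, +6, +4, +6, …).
First letter: letters move forward 1 place in the alphabet; R, S, T, U, V → W.
Second letter goes G, F, E, D, C → B (letters move back 1 place in the alphabet).
So the next line is 28  46  W  B.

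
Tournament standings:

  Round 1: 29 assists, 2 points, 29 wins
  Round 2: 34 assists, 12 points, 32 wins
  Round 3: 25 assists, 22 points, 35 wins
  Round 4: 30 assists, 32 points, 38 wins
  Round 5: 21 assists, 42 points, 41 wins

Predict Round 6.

For the assists, alternating steps +5, −9, +5, −9, …: 29, 34, 25, 30, 21 → 26.
Points: +10 each step, so 2, 12, 22, 32, 42 → 52.
Wins: 29, 32, 35, 38, 41 → 44 (+3 each step).
Putting it together: 26 assists, 52 points, 44 wins.

26 assists, 52 points, 44 wins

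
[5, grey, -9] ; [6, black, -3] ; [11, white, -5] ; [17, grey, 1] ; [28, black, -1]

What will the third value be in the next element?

5

For the first value, each term is the sum of the two before it: 5, 6, 11, 17, 28 → 45.
Shade goes grey, black, white, grey, black → white (repeats grey → black → white).
Third value: alternating steps +6, −2, +6, −2, …, so -9, -3, -5, 1, -1 → 5.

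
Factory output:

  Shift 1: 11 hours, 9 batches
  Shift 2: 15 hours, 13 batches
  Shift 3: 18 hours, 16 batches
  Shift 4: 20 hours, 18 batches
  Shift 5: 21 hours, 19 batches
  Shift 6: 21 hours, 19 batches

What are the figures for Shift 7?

20 hours, 18 batches

Hours goes 11, 15, 18, 20, 21, 21 → 20 (differences are 4, 3, 2, … (decreasing by 1 each time)).
Batches: 9, 13, 16, 18, 19, 19 → 18 (always 2 less than the hours).
Putting it together: 20 hours, 18 batches.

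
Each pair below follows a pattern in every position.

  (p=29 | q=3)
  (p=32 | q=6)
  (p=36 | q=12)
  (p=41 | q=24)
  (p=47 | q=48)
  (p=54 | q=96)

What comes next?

(p=62 | q=192)

P: 29, 32, 36, 41, 47, 54 → 62 (differences are 3, 4, 5, … (increasing by 1 each time)).
For the q, ×2 each step: 3, 6, 12, 24, 48, 96 → 192.
Combining the parts gives (p=62 | q=192).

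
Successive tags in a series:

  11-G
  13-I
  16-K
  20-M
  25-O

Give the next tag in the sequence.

First component — differences are 2, 3, 4, … (increasing by 1 each time): 11, 13, 16, 20, 25 → 31.
Letter — letters move forward 2 places in the alphabet: G, I, K, M, O → Q.
Putting it together: 31-Q.

31-Q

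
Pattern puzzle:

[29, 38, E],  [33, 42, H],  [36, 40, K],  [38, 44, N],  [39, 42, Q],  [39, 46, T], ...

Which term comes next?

For the first component, differences are 4, 3, 2, … (decreasing by 1 each time): 29, 33, 36, 38, 39, 39 → 38.
Second component: alternating steps +4, −2, +4, −2, …, so 38, 42, 40, 44, 42, 46 → 44.
For the letter, letters move forward 3 places in the alphabet: E, H, K, N, Q, T → W.
Combining the parts gives [38, 44, W].

[38, 44, W]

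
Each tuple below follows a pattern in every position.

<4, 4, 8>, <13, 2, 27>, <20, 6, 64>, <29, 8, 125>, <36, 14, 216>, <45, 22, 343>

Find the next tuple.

First component: alternating steps +9, +7, +9, +7, …; 4, 13, 20, 29, 36, 45 → 52.
For the second component, each term is the sum of the two before it: 4, 2, 6, 8, 14, 22 → 36.
Third component: perfect cubes: 2³, 3³, 4³, …, so 8, 27, 64, 125, 216, 343 → 512.
Putting it together: <52, 36, 512>.

<52, 36, 512>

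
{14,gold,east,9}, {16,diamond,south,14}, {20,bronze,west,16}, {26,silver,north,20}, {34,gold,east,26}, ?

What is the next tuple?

First slot: differences are 2, 4, 6, … (increasing by 2 each time); 14, 16, 20, 26, 34 → 44.
Rank — repeats gold → diamond → bronze → silver: gold, diamond, bronze, silver, gold → diamond.
Direction goes east, south, west, north, east → south (repeats east → south → west → north).
Fourth slot — always the previous value of the first slot: 9, 14, 16, 20, 26 → 34.
Combining the parts gives {44,diamond,south,34}.

{44,diamond,south,34}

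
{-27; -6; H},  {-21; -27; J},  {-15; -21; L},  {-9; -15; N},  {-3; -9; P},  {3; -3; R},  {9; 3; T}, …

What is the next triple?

First entry: -27, -21, -15, -9, -3, 3, 9 → 15 (+6 each step).
For the second entry, always the previous value of the first entry: -6, -27, -21, -15, -9, -3, 3 → 9.
Letter goes H, J, L, N, P, R, T → V (letters move forward 2 places in the alphabet).
Putting it together: {15; 9; V}.

{15; 9; V}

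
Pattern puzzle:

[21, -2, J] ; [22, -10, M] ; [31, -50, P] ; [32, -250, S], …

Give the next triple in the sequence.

First coordinate — alternating steps +1, +9, +1, +9, …: 21, 22, 31, 32 → 41.
Second coordinate goes -2, -10, -50, -250 → -1250 (×5 each step).
For the letter, letters move forward 3 places in the alphabet: J, M, P, S → V.
So the next triple is [41, -1250, V].

[41, -1250, V]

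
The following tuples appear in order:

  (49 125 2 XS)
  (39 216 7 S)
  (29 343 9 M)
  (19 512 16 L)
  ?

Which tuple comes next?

(9 729 25 XL)

First value: −10 each step; 49, 39, 29, 19 → 9.
Second value: perfect cubes: 5³, 6³, 7³, …; 125, 216, 343, 512 → 729.
Third value: each term is the sum of the two before it, so 2, 7, 9, 16 → 25.
Size: runs through clothing sizes XS→XL; XS, S, M, L → XL.
Putting it together: (9 729 25 XL).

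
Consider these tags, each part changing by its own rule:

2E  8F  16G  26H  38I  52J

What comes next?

First component: differences are 6, 8, 10, … (increasing by 2 each time); 2, 8, 16, 26, 38, 52 → 68.
Letter: letters move forward 1 place in the alphabet, so E, F, G, H, I, J → K.
So the next tag is 68K.

68K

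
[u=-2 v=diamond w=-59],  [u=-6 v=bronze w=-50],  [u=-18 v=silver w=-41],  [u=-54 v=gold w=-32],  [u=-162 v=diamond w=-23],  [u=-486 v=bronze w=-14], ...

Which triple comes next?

U goes -2, -6, -18, -54, -162, -486 → -1458 (×3 each step).
V goes diamond, bronze, silver, gold, diamond, bronze → silver (repeats diamond → bronze → silver → gold).
W goes -59, -50, -41, -32, -23, -14 → -5 (+9 each step).
Putting it together: [u=-1458 v=silver w=-5].

[u=-1458 v=silver w=-5]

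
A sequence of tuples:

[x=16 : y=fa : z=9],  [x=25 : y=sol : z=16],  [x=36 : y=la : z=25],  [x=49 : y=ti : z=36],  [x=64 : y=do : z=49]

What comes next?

[x=81 : y=re : z=64]

X — perfect squares: 4², 5², 6², …: 16, 25, 36, 49, 64 → 81.
For the y, runs through the solfège scale do→ti: fa, sol, la, ti, do → re.
Z: always the previous value of the x; 9, 16, 25, 36, 49 → 64.
So the next tuple is [x=81 : y=re : z=64].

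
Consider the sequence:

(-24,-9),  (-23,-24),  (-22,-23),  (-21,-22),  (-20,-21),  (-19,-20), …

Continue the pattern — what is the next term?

First coordinate — +1 each step: -24, -23, -22, -21, -20, -19 → -18.
Second coordinate goes -9, -24, -23, -22, -21, -20 → -19 (always the previous value of the first coordinate).
Putting it together: (-18,-19).

(-18,-19)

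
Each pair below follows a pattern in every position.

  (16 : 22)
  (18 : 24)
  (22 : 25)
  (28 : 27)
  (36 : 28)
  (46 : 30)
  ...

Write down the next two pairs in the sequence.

First slot: differences are 2, 4, 6, … (increasing by 2 each time), so 16, 18, 22, 28, 36, 46 → 58 → 72.
Second slot — alternating steps +2, +1, +2, +1, …: 22, 24, 25, 27, 28, 30 → 31 → 33.
Putting the parts together: (58 : 31) and then (72 : 33).

(58 : 31), (72 : 33)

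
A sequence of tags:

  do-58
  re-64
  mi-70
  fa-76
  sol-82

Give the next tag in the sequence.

la-88

Note: runs through the solfège scale do→ti; do, re, mi, fa, sol → la.
Second component: +6 each step; 58, 64, 70, 76, 82 → 88.
Combining the parts gives la-88.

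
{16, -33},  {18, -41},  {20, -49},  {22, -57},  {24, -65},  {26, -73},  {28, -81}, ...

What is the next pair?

{30, -89}

First slot: +2 each step; 16, 18, 20, 22, 24, 26, 28 → 30.
Second slot: −8 each step; -33, -41, -49, -57, -65, -73, -81 → -89.
Putting it together: {30, -89}.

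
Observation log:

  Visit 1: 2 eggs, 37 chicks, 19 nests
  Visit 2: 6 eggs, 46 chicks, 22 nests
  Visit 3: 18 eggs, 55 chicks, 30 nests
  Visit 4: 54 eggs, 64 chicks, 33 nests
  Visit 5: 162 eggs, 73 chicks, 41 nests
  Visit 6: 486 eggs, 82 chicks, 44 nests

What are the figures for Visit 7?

For the eggs, ×3 each step: 2, 6, 18, 54, 162, 486 → 1458.
Chicks: 37, 46, 55, 64, 73, 82 → 91 (+9 each step).
Nests goes 19, 22, 30, 33, 41, 44 → 52 (alternating steps +3, +8, +3, +8, …).
So the next line is 1458 eggs, 91 chicks, 52 nests.

1458 eggs, 91 chicks, 52 nests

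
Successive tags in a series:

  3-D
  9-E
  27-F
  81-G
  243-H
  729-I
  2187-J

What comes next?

6561-K

First component goes 3, 9, 27, 81, 243, 729, 2187 → 6561 (×3 each step).
Letter: D, E, F, G, H, I, J → K (letters move forward 1 place in the alphabet).
Combining the parts gives 6561-K.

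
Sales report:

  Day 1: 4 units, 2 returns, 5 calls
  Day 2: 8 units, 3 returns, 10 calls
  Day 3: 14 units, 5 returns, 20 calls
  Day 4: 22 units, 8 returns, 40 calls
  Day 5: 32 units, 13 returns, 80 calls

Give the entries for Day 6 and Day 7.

44 units, 21 returns, 160 calls; 58 units, 34 returns, 320 calls

For the units, differences are 4, 6, 8, … (increasing by 2 each time): 4, 8, 14, 22, 32 → 44 → 58.
For the returns, each term is the sum of the two before it: 2, 3, 5, 8, 13 → 21 → 34.
For the calls, ×2 each step: 5, 10, 20, 40, 80 → 160 → 320.
Putting the parts together: 44 units, 21 returns, 160 calls and then 58 units, 34 returns, 320 calls.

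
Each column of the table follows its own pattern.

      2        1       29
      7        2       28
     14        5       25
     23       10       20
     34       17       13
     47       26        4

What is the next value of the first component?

First component goes 2, 7, 14, 23, 34, 47 → 62 (differences are 5, 7, 9, … (increasing by 2 each time)).
Second component — differences are 1, 3, 5, … (increasing by 2 each time): 1, 2, 5, 10, 17, 26 → 37.
Third component: together with the second component always sums to 30; 29, 28, 25, 20, 13, 4 → -7.

62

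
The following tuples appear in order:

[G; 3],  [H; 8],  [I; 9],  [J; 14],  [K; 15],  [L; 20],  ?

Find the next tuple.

Letter — letters move forward 1 place in the alphabet: G, H, I, J, K, L → M.
Second entry: 3, 8, 9, 14, 15, 20 → 21 (alternating steps +5, +1, +5, +1, …).
Putting it together: [M; 21].

[M; 21]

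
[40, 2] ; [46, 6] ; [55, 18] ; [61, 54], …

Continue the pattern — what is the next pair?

[70, 162]

First entry — alternating steps +6, +9, +6, +9, …: 40, 46, 55, 61 → 70.
Second entry — ×3 each step: 2, 6, 18, 54 → 162.
Combining the parts gives [70, 162].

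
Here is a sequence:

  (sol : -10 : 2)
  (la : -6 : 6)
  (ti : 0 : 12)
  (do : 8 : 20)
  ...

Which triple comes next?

(re : 18 : 30)

Note goes sol, la, ti, do → re (runs through the solfège scale do→ti).
For the second entry, differences are 4, 6, 8, … (increasing by 2 each time): -10, -6, 0, 8 → 18.
For the third entry, always 12 more than the second entry: 2, 6, 12, 20 → 30.
Combining the parts gives (re : 18 : 30).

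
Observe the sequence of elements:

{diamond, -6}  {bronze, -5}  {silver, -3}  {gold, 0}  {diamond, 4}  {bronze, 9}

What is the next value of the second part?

For the rank, repeats diamond → bronze → silver → gold: diamond, bronze, silver, gold, diamond, bronze → silver.
Second part — differences are 1, 2, 3, … (increasing by 1 each time): -6, -5, -3, 0, 4, 9 → 15.

15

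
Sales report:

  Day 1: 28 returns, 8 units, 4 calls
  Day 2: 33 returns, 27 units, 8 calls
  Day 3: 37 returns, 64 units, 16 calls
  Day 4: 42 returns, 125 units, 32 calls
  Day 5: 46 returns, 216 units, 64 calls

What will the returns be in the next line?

51

Returns: 28, 33, 37, 42, 46 → 51 (alternating steps +5, +4, +5, +4, …).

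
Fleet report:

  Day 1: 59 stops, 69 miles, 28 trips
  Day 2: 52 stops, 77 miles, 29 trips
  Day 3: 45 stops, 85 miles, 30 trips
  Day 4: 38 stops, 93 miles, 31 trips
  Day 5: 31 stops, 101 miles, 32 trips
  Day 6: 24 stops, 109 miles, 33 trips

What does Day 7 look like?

17 stops, 117 miles, 34 trips

Stops — −7 each step: 59, 52, 45, 38, 31, 24 → 17.
Miles — +8 each step: 69, 77, 85, 93, 101, 109 → 117.
Trips: 28, 29, 30, 31, 32, 33 → 34 (+1 each step).
So the next record is 17 stops, 117 miles, 34 trips.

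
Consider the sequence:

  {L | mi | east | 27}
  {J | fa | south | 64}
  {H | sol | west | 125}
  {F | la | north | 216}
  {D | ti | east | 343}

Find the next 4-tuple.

Letter: L, J, H, F, D → B (letters move back 2 places in the alphabet).
Note: runs through the solfège scale do→ti, so mi, fa, sol, la, ti → do.
Direction: repeats east → south → west → north; east, south, west, north, east → south.
Fourth part goes 27, 64, 125, 216, 343 → 512 (perfect cubes: 3³, 4³, 5³, …).
Combining the parts gives {B | do | south | 512}.

{B | do | south | 512}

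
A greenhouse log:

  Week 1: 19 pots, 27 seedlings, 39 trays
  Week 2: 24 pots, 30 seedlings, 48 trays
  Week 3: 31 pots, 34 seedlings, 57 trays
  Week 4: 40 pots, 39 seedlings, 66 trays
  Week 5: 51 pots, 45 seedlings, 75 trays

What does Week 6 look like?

64 pots, 52 seedlings, 84 trays

Pots goes 19, 24, 31, 40, 51 → 64 (differences are 5, 7, 9, … (increasing by 2 each time)).
For the seedlings, differences are 3, 4, 5, … (increasing by 1 each time): 27, 30, 34, 39, 45 → 52.
Trays: 39, 48, 57, 66, 75 → 84 (+9 each step).
Putting it together: 64 pots, 52 seedlings, 84 trays.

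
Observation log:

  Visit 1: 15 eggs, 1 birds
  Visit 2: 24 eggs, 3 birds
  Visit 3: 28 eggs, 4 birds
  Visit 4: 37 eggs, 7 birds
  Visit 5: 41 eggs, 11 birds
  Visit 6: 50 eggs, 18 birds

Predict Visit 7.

54 eggs, 29 birds

Eggs: alternating steps +9, +4, +9, +4, …, so 15, 24, 28, 37, 41, 50 → 54.
For the birds, each term is the sum of the two before it: 1, 3, 4, 7, 11, 18 → 29.
So the next line is 54 eggs, 29 birds.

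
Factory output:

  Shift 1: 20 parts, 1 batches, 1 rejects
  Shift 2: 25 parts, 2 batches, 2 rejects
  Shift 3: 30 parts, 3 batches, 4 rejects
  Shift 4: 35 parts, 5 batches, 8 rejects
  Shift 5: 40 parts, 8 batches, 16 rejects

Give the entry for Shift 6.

45 parts, 13 batches, 32 rejects

Parts: +5 each step; 20, 25, 30, 35, 40 → 45.
Batches goes 1, 2, 3, 5, 8 → 13 (each term is the sum of the two before it).
Rejects: ×2 each step; 1, 2, 4, 8, 16 → 32.
Putting it together: 45 parts, 13 batches, 32 rejects.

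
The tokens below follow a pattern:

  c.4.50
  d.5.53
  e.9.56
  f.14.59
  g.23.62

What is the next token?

h.37.65

Letter goes c, d, e, f, g → h (letters move forward 1 place in the alphabet).
Second component goes 4, 5, 9, 14, 23 → 37 (each term is the sum of the two before it).
Third component: +3 each step, so 50, 53, 56, 59, 62 → 65.
Combining the parts gives h.37.65.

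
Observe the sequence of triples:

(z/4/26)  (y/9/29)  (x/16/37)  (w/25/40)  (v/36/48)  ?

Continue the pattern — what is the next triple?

(u/49/51)

For the letter, letters move back 1 place in the alphabet: z, y, x, w, v → u.
Second component — perfect squares: 2², 3², 4², …: 4, 9, 16, 25, 36 → 49.
Third component — alternating steps +3, +8, +3, +8, …: 26, 29, 37, 40, 48 → 51.
Combining the parts gives (u/49/51).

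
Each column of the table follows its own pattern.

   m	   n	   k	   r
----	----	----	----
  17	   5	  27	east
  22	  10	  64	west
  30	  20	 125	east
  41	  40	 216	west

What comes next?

55  80  343  east

Column m: 17, 22, 30, 41 → 55 (differences are 5, 8, 11, … (increasing by 3 each time)).
Column n: 5, 10, 20, 40 → 80 (×2 each step).
For the column k, perfect cubes: 3³, 4³, 5³, …: 27, 64, 125, 216 → 343.
Column r — alternates east ↔ west: east, west, east, west → east.
So the next row is 55  80  343  east.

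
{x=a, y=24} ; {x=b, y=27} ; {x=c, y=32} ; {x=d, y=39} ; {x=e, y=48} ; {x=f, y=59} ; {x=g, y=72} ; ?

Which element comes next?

{x=h, y=87}

X: a, b, c, d, e, f, g → h (letters move forward 1 place in the alphabet).
Y: 24, 27, 32, 39, 48, 59, 72 → 87 (differences are 3, 5, 7, … (increasing by 2 each time)).
Combining the parts gives {x=h, y=87}.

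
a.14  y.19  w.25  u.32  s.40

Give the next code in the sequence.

q.49

For the letter, letters move back 2 places in the alphabet, wrapping A→Z: a, y, w, u, s → q.
Second component: differences are 5, 6, 7, … (increasing by 1 each time); 14, 19, 25, 32, 40 → 49.
Combining the parts gives q.49.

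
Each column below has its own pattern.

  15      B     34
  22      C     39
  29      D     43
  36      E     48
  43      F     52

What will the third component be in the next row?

57

First component: +7 each step, so 15, 22, 29, 36, 43 → 50.
Letter: B, C, D, E, F → G (letters move forward 1 place in the alphabet).
Third component — alternating steps +5, +4, +5, +4, …: 34, 39, 43, 48, 52 → 57.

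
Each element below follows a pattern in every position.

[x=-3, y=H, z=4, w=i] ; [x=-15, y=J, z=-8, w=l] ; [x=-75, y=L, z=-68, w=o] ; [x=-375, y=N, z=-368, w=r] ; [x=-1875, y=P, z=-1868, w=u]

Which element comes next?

For the x, ×5 each step: -3, -15, -75, -375, -1875 → -9375.
Y goes H, J, L, N, P → R (letters move forward 2 places in the alphabet).
For the z, always 7 more than the x: 4, -8, -68, -368, -1868 → -9368.
W goes i, l, o, r, u → x (letters move forward 3 places in the alphabet).
Putting it together: [x=-9375, y=R, z=-9368, w=x].

[x=-9375, y=R, z=-9368, w=x]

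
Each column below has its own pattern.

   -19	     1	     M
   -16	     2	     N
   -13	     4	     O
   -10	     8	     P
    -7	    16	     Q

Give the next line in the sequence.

-4  32  R

First component: +3 each step, so -19, -16, -13, -10, -7 → -4.
Second component: ×2 each step, so 1, 2, 4, 8, 16 → 32.
Letter — letters move forward 1 place in the alphabet: M, N, O, P, Q → R.
Putting it together: -4  32  R.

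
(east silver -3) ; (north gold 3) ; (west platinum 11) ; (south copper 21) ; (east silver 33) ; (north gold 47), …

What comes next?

Direction: repeats east → north → west → south; east, north, west, south, east, north → west.
Metal: repeats silver → gold → platinum → copper; silver, gold, platinum, copper, silver, gold → platinum.
Third entry goes -3, 3, 11, 21, 33, 47 → 63 (differences are 6, 8, 10, … (increasing by 2 each time)).
So the next tuple is (west platinum 63).

(west platinum 63)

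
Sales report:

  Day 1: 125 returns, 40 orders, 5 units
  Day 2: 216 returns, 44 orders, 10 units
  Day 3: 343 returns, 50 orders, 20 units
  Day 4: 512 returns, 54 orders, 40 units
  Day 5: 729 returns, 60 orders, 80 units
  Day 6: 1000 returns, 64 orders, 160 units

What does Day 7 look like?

1331 returns, 70 orders, 320 units

Returns: 125, 216, 343, 512, 729, 1000 → 1331 (perfect cubes: 5³, 6³, 7³, …).
Orders — alternating steps +4, +6, +4, +6, …: 40, 44, 50, 54, 60, 64 → 70.
Units: 5, 10, 20, 40, 80, 160 → 320 (×2 each step).
Combining the parts gives 1331 returns, 70 orders, 320 units.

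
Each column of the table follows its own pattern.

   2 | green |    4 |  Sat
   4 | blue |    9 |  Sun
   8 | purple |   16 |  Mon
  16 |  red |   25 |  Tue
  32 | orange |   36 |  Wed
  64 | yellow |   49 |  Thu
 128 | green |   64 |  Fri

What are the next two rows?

256  blue  81  Sat; 512  purple  100  Sun

First component — ×2 each step: 2, 4, 8, 16, 32, 64, 128 → 256 → 512.
Colour goes green, blue, purple, red, orange, yellow, green → blue → purple (repeats green → blue → purple → red → orange → yellow).
For the third component, perfect squares: 2², 3², 4², …: 4, 9, 16, 25, 36, 49, 64 → 81 → 100.
Day: runs through the weekdays Mon→Sun, so Sat, Sun, Mon, Tue, Wed, Thu, Fri → Sat → Sun.
So the next two rows are 256  blue  81  Sat and 512  purple  100  Sun.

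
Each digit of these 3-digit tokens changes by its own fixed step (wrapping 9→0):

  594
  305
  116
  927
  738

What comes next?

First digit: −2 each step, mod 10, so 5, 3, 1, 9, 7 → 5.
Second digit: +1 each step, mod 10; 9, 0, 1, 2, 3 → 4.
Third digit — +1 each step, mod 10: 4, 5, 6, 7, 8 → 9.
Combining the parts gives 549.

549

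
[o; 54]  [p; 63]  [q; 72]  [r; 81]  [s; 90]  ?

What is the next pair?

[t; 99]

Letter goes o, p, q, r, s → t (letters move forward 1 place in the alphabet).
Second part: +9 each step, so 54, 63, 72, 81, 90 → 99.
Combining the parts gives [t; 99].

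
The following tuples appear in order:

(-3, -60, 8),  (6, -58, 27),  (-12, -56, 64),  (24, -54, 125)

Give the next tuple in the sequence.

For the first component, ×(-2) each step: -3, 6, -12, 24 → -48.
Second component — +2 each step: -60, -58, -56, -54 → -52.
Third component: perfect cubes: 2³, 3³, 4³, …, so 8, 27, 64, 125 → 216.
Putting it together: (-48, -52, 216).

(-48, -52, 216)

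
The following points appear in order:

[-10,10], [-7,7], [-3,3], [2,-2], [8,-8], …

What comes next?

First coordinate: -10, -7, -3, 2, 8 → 15 (differences are 3, 4, 5, … (increasing by 1 each time)).
Second coordinate: always the negative of the first coordinate; 10, 7, 3, -2, -8 → -15.
Putting it together: [15,-15].

[15,-15]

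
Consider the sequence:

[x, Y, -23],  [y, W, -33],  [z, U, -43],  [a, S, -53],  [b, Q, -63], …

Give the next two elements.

First letter: letters move forward 1 place in the alphabet, wrapping Z→A, so x, y, z, a, b → c → d.
Second letter: letters move back 2 places in the alphabet; Y, W, U, S, Q → O → M.
For the third entry, −10 each step: -23, -33, -43, -53, -63 → -73 → -83.
So the next two elements are [c, O, -73] and [d, M, -83].

[c, O, -73], [d, M, -83]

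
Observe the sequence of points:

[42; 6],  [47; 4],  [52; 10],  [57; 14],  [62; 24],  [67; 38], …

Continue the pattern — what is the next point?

[72; 62]

First slot: +5 each step, so 42, 47, 52, 57, 62, 67 → 72.
Second slot: 6, 4, 10, 14, 24, 38 → 62 (each term is the sum of the two before it).
So the next point is [72; 62].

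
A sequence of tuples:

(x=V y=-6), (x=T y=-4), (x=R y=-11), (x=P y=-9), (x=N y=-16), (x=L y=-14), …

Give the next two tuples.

(x=J y=-21), (x=H y=-19)

X: V, T, R, P, N, L → J → H (letters move back 2 places in the alphabet).
Y — alternating steps +2, −7, +2, −7, …: -6, -4, -11, -9, -16, -14 → -21 → -19.
Putting the parts together: (x=J y=-21) and then (x=H y=-19).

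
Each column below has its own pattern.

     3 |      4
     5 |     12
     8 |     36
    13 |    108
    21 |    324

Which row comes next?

First component: each term is the sum of the two before it, so 3, 5, 8, 13, 21 → 34.
Second component — ×3 each step: 4, 12, 36, 108, 324 → 972.
Combining the parts gives 34  972.

34  972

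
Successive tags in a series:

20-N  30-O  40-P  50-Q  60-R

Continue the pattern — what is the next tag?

First component: 20, 30, 40, 50, 60 → 70 (+10 each step).
Letter: letters move forward 1 place in the alphabet; N, O, P, Q, R → S.
Putting it together: 70-S.

70-S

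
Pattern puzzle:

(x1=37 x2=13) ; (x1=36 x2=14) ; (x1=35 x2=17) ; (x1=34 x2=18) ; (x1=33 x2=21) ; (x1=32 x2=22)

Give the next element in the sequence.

X1: −1 each step; 37, 36, 35, 34, 33, 32 → 31.
X2 goes 13, 14, 17, 18, 21, 22 → 25 (alternating steps +1, +3, +1, +3, …).
Combining the parts gives (x1=31 x2=25).

(x1=31 x2=25)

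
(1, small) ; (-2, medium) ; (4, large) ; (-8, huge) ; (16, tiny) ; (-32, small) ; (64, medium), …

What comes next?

(-128, large)

First component — ×(-2) each step: 1, -2, 4, -8, 16, -32, 64 → -128.
Size: repeats small → medium → large → huge → tiny; small, medium, large, huge, tiny, small, medium → large.
Combining the parts gives (-128, large).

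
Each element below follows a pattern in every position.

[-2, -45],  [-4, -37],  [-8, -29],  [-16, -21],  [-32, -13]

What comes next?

First slot: -2, -4, -8, -16, -32 → -64 (×2 each step).
Second slot: +8 each step; -45, -37, -29, -21, -13 → -5.
Combining the parts gives [-64, -5].

[-64, -5]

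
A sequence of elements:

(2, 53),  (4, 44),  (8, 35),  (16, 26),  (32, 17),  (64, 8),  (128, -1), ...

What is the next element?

First slot goes 2, 4, 8, 16, 32, 64, 128 → 256 (×2 each step).
Second slot goes 53, 44, 35, 26, 17, 8, -1 → -10 (−9 each step).
So the next element is (256, -10).

(256, -10)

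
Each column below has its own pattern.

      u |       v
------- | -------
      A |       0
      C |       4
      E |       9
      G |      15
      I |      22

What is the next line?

K  30

Column u: A, C, E, G, I → K (letters move forward 2 places in the alphabet).
Column v — differences are 4, 5, 6, … (increasing by 1 each time): 0, 4, 9, 15, 22 → 30.
Combining the parts gives K  30.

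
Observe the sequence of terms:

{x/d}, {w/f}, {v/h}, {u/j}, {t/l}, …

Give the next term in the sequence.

First letter: x, w, v, u, t → s (letters move back 1 place in the alphabet).
Second letter — letters move forward 2 places in the alphabet: d, f, h, j, l → n.
Putting it together: {s/n}.

{s/n}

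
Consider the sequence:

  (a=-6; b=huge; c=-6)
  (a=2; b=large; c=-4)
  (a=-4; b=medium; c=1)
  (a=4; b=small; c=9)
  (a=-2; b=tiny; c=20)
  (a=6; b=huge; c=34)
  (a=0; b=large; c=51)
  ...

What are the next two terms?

A goes -6, 2, -4, 4, -2, 6, 0 → 8 → 2 (alternating steps +8, −6, +8, −6, …).
B — repeats huge → large → medium → small → tiny: huge, large, medium, small, tiny, huge, large → medium → small.
C: -6, -4, 1, 9, 20, 34, 51 → 71 → 94 (differences are 2, 5, 8, … (increasing by 3 each time)).
So the next two terms are (a=8; b=medium; c=71) and (a=2; b=small; c=94).

(a=8; b=medium; c=71), (a=2; b=small; c=94)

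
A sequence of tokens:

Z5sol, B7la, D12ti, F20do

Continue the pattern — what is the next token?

Letter: letters move forward 2 places in the alphabet, wrapping Z→A; Z, B, D, F → H.
Second component — differences are 2, 5, 8, … (increasing by 3 each time): 5, 7, 12, 20 → 31.
Note goes sol, la, ti, do → re (runs through the solfège scale do→ti).
So the next token is H31re.

H31re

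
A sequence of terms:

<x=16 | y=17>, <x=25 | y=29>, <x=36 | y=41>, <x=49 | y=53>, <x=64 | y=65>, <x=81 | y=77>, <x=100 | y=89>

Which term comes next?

X goes 16, 25, 36, 49, 64, 81, 100 → 121 (perfect squares: 4², 5², 6², …).
Y goes 17, 29, 41, 53, 65, 77, 89 → 101 (+12 each step).
Combining the parts gives <x=121 | y=101>.

<x=121 | y=101>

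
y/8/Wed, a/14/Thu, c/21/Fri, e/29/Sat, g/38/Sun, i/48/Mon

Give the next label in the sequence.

k/59/Tue

Letter — letters move forward 2 places in the alphabet, wrapping Z→A: y, a, c, e, g, i → k.
Second component goes 8, 14, 21, 29, 38, 48 → 59 (differences are 6, 7, 8, … (increasing by 1 each time)).
Day: runs through the weekdays Mon→Sun; Wed, Thu, Fri, Sat, Sun, Mon → Tue.
So the next label is k/59/Tue.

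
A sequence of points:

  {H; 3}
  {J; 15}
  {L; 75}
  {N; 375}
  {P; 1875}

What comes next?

{R; 9375}

Letter: H, J, L, N, P → R (letters move forward 2 places in the alphabet).
Second coordinate goes 3, 15, 75, 375, 1875 → 9375 (×5 each step).
So the next point is {R; 9375}.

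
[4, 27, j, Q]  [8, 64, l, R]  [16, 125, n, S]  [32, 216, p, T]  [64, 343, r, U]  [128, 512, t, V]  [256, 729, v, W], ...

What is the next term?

First value: ×2 each step; 4, 8, 16, 32, 64, 128, 256 → 512.
Second value: 27, 64, 125, 216, 343, 512, 729 → 1000 (perfect cubes: 3³, 4³, 5³, …).
First letter — letters move forward 2 places in the alphabet: j, l, n, p, r, t, v → x.
Second letter: letters move forward 1 place in the alphabet; Q, R, S, T, U, V, W → X.
So the next term is [512, 1000, x, X].

[512, 1000, x, X]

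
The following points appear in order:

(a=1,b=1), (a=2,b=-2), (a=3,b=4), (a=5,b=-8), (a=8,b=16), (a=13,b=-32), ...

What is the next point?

A goes 1, 2, 3, 5, 8, 13 → 21 (each term is the sum of the two before it).
B — ×(-2) each step: 1, -2, 4, -8, 16, -32 → 64.
So the next point is (a=21,b=64).

(a=21,b=64)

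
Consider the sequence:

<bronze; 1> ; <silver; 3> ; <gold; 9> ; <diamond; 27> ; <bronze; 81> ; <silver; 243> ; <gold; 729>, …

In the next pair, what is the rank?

diamond

Rank — repeats bronze → silver → gold → diamond: bronze, silver, gold, diamond, bronze, silver, gold → diamond.
Second slot: ×3 each step; 1, 3, 9, 27, 81, 243, 729 → 2187.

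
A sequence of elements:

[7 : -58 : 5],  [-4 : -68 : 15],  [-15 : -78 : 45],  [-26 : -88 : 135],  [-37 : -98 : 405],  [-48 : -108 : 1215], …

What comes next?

[-59 : -118 : 3645]

First component: 7, -4, -15, -26, -37, -48 → -59 (−11 each step).
For the second component, −10 each step: -58, -68, -78, -88, -98, -108 → -118.
Third component — ×3 each step: 5, 15, 45, 135, 405, 1215 → 3645.
Putting it together: [-59 : -118 : 3645].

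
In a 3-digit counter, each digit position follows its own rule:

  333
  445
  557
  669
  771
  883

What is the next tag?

First digit: +1 each step, mod 10, so 3, 4, 5, 6, 7, 8 → 9.
Second digit — +1 each step, mod 10: 3, 4, 5, 6, 7, 8 → 9.
Third digit: 3, 5, 7, 9, 1, 3 → 5 (+2 each step, mod 10).
So the next tag is 995.

995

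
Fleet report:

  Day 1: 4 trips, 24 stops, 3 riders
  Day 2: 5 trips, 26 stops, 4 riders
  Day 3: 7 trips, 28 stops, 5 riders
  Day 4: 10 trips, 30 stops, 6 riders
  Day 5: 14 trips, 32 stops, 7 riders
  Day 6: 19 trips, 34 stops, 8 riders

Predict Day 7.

25 trips, 36 stops, 9 riders

Trips: differences are 1, 2, 3, … (increasing by 1 each time); 4, 5, 7, 10, 14, 19 → 25.
Stops goes 24, 26, 28, 30, 32, 34 → 36 (+2 each step).
Riders: +1 each step, so 3, 4, 5, 6, 7, 8 → 9.
Putting it together: 25 trips, 36 stops, 9 riders.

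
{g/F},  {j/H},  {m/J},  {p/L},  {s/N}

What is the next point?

First letter: g, j, m, p, s → v (letters move forward 3 places in the alphabet).
Second letter: letters move forward 2 places in the alphabet, so F, H, J, L, N → P.
Putting it together: {v/P}.

{v/P}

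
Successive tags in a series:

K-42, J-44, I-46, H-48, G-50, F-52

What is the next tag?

E-54

Letter: K, J, I, H, G, F → E (letters move back 1 place in the alphabet).
Second component — +2 each step: 42, 44, 46, 48, 50, 52 → 54.
Combining the parts gives E-54.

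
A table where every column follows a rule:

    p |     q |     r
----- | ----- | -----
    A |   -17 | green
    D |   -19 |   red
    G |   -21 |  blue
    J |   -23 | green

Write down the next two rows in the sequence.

Column p: A, D, G, J → M → P (letters move forward 3 places in the alphabet).
For the column q, −2 each step: -17, -19, -21, -23 → -25 → -27.
For the column r, repeats green → red → blue: green, red, blue, green → red → blue.
Putting the parts together: M  -25  red and then P  -27  blue.

M  -25  red; P  -27  blue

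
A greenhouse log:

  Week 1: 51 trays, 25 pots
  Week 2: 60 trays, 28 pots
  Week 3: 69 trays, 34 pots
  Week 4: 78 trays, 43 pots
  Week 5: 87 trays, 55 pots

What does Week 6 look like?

Trays: 51, 60, 69, 78, 87 → 96 (+9 each step).
Pots — differences are 3, 6, 9, … (increasing by 3 each time): 25, 28, 34, 43, 55 → 70.
So the next record is 96 trays, 70 pots.

96 trays, 70 pots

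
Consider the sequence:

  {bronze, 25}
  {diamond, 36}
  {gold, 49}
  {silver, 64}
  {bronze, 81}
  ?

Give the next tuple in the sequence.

Rank: bronze, diamond, gold, silver, bronze → diamond (repeats bronze → diamond → gold → silver).
Second part: 25, 36, 49, 64, 81 → 100 (perfect squares: 5², 6², 7², …).
Combining the parts gives {diamond, 100}.

{diamond, 100}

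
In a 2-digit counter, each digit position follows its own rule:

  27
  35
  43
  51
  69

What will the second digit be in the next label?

Second digit — −2 each step, mod 10: 7, 5, 3, 1, 9 → 7.

7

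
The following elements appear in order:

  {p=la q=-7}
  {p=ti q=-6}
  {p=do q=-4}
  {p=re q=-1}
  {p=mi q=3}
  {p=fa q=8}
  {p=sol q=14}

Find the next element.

{p=la q=21}

P: la, ti, do, re, mi, fa, sol → la (runs through the solfège scale do→ti).
Q: -7, -6, -4, -1, 3, 8, 14 → 21 (differences are 1, 2, 3, … (increasing by 1 each time)).
Combining the parts gives {p=la q=21}.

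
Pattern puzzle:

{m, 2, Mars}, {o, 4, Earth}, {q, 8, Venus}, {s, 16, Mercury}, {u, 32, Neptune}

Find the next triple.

Letter: letters move forward 2 places in the alphabet, so m, o, q, s, u → w.
For the second entry, ×2 each step: 2, 4, 8, 16, 32 → 64.
Planet: Mars, Earth, Venus, Mercury, Neptune → Uranus (runs backward through the planets Mercury→Neptune).
Combining the parts gives {w, 64, Uranus}.

{w, 64, Uranus}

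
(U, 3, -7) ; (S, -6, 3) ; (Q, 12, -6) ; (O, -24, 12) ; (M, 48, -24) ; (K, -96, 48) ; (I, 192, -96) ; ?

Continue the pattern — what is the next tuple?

Letter — letters move back 2 places in the alphabet: U, S, Q, O, M, K, I → G.
For the second coordinate, ×(-2) each step: 3, -6, 12, -24, 48, -96, 192 → -384.
For the third coordinate, always the previous value of the second coordinate: -7, 3, -6, 12, -24, 48, -96 → 192.
Putting it together: (G, -384, 192).

(G, -384, 192)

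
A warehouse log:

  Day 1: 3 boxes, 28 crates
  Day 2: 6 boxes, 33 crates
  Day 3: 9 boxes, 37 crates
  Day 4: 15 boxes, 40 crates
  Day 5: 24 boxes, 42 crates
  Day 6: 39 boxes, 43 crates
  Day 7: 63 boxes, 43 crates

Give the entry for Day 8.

102 boxes, 42 crates

Boxes goes 3, 6, 9, 15, 24, 39, 63 → 102 (each term is the sum of the two before it).
Crates — differences are 5, 4, 3, … (decreasing by 1 each time): 28, 33, 37, 40, 42, 43, 43 → 42.
Combining the parts gives 102 boxes, 42 crates.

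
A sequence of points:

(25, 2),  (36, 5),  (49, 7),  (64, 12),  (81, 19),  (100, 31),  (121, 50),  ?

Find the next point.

(144, 81)

First component: perfect squares: 5², 6², 7², …; 25, 36, 49, 64, 81, 100, 121 → 144.
Second component: 2, 5, 7, 12, 19, 31, 50 → 81 (each term is the sum of the two before it).
So the next point is (144, 81).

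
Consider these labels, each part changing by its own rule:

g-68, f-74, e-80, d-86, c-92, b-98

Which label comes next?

Letter: letters move back 1 place in the alphabet; g, f, e, d, c, b → a.
For the second component, +6 each step: 68, 74, 80, 86, 92, 98 → 104.
Putting it together: a-104.

a-104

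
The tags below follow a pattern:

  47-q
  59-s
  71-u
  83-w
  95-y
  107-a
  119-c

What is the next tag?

131-e

First component: +12 each step, so 47, 59, 71, 83, 95, 107, 119 → 131.
Letter goes q, s, u, w, y, a, c → e (letters move forward 2 places in the alphabet, wrapping Z→A).
So the next tag is 131-e.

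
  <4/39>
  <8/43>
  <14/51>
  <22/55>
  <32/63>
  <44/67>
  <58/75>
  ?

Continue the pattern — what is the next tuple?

First entry: differences are 4, 6, 8, … (increasing by 2 each time); 4, 8, 14, 22, 32, 44, 58 → 74.
Second entry: alternating steps +4, +8, +4, +8, …, so 39, 43, 51, 55, 63, 67, 75 → 79.
Putting it together: <74/79>.

<74/79>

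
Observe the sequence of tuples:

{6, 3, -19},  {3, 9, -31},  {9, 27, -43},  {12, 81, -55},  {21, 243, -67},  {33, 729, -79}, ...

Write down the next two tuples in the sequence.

For the first slot, each term is the sum of the two before it: 6, 3, 9, 12, 21, 33 → 54 → 87.
Second slot: ×3 each step; 3, 9, 27, 81, 243, 729 → 2187 → 6561.
Third slot — −12 each step: -19, -31, -43, -55, -67, -79 → -91 → -103.
So the next two tuples are {54, 2187, -91} and {87, 6561, -103}.

{54, 2187, -91}, {87, 6561, -103}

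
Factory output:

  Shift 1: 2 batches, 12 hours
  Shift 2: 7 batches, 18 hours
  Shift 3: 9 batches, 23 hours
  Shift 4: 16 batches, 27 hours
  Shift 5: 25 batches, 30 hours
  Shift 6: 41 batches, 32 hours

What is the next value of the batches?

Batches goes 2, 7, 9, 16, 25, 41 → 66 (each term is the sum of the two before it).

66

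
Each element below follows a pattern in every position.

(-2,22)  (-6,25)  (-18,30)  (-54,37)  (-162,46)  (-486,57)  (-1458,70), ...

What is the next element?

(-4374,85)

First component: ×3 each step; -2, -6, -18, -54, -162, -486, -1458 → -4374.
For the second component, differences are 3, 5, 7, … (increasing by 2 each time): 22, 25, 30, 37, 46, 57, 70 → 85.
Putting it together: (-4374,85).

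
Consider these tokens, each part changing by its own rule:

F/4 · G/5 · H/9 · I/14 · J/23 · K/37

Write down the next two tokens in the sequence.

Letter goes F, G, H, I, J, K → L → M (letters move forward 1 place in the alphabet).
For the second component, each term is the sum of the two before it: 4, 5, 9, 14, 23, 37 → 60 → 97.
So the next two tokens are L/60 and M/97.

L/60, M/97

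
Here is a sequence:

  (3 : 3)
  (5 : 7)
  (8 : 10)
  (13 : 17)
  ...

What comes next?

(21 : 27)

First component goes 3, 5, 8, 13 → 21 (each term is the sum of the two before it).
Second component — each term is the sum of the two before it: 3, 7, 10, 17 → 27.
So the next term is (21 : 27).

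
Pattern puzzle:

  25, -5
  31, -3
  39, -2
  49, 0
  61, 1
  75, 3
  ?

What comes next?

91, 4

First slot — differences are 6, 8, 10, … (increasing by 2 each time): 25, 31, 39, 49, 61, 75 → 91.
Second slot: -5, -3, -2, 0, 1, 3 → 4 (alternating steps +2, +1, +2, +1, …).
Combining the parts gives 91, 4.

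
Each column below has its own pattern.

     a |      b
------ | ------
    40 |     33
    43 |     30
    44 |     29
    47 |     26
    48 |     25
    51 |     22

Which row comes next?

52  21

Column a: alternating steps +3, +1, +3, +1, …; 40, 43, 44, 47, 48, 51 → 52.
Column b — together with the column a always sums to 73: 33, 30, 29, 26, 25, 22 → 21.
Putting it together: 52  21.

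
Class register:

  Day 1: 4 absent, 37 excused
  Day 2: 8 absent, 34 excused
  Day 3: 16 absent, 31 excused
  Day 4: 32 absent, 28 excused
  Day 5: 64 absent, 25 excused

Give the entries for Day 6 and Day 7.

Absent: 4, 8, 16, 32, 64 → 128 → 256 (×2 each step).
Excused: 37, 34, 31, 28, 25 → 22 → 19 (−3 each step).
So the next two records are 128 absent, 22 excused and 256 absent, 19 excused.

128 absent, 22 excused; 256 absent, 19 excused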